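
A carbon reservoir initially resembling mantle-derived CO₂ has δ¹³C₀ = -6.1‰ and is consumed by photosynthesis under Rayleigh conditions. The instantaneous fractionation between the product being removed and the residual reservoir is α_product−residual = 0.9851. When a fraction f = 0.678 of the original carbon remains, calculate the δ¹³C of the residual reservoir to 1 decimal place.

-0.3‰

Rayleigh residual: δ_res = (δ₀ + 1000)·f^(α−1) − 1000
α − 1 = -0.01490
f^(α−1) = 0.678^(-0.01490) = 1.005807
δ_res = (-6.1 + 1000) × 1.005807 − 1000 = 999.672 − 1000 = -0.33‰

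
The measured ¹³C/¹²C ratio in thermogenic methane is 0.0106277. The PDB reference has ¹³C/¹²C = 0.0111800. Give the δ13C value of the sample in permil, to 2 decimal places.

-49.40 permil

δ13C = (R_sample / R_standard − 1) × 1000
R_sample / R_standard = 0.0106277 / 0.0111800 = 0.950599
δ13C = (0.950599 − 1) × 1000 = -49.401 permil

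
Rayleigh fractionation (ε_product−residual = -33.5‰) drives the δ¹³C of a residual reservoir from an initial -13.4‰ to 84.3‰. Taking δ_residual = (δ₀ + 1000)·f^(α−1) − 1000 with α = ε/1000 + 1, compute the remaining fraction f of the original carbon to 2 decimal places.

α − 1 = ε/1000 = -0.0335
(δ_res + 1000)/(δ₀ + 1000) = (84.3 + 1000)/(-13.4 + 1000) = 1084.3/986.6 = 1.099027
f = 1.099027^(1/-0.0335) = exp(ln(1.099027)/-0.0335) = exp(0.09443/-0.0335)
f = exp(-2.8187) = 0.0597

0.06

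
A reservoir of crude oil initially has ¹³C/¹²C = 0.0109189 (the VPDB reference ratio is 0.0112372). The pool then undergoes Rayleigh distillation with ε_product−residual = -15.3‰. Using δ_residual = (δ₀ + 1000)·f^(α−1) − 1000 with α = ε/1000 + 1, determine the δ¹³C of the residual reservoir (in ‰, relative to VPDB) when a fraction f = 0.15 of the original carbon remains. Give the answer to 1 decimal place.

δ₀ = (0.0109189/0.0112372 − 1)×1000 = (0.971674 − 1)×1000 = -28.326‰
α − 1 = ε/1000 = -0.0153
f^(α−1) = 0.15^(-0.0153) = 1.029451
δ_res = (-28.326 + 1000) × 1.029451 − 1000 = 1000.292 − 1000 = 0.29‰

0.3‰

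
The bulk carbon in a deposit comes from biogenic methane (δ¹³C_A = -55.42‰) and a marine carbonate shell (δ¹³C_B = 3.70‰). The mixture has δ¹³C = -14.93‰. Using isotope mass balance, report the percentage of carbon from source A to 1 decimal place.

δ_mix = f_A·δ_A + (1 − f_A)·δ_B  ⇒  f_A = (δ_mix − δ_B)/(δ_A − δ_B)
f_A = (-14.93 − (3.70)) / (-55.42 − (3.70))
f_A = -18.63 / -59.12 = 0.3151

31.5%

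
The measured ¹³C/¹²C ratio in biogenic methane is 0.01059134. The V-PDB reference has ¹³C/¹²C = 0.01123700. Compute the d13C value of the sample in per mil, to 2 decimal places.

-57.46 per mil

d13C = (R_sample / R_standard − 1) × 1000
R_sample / R_standard = 0.01059134 / 0.01123700 = 0.942542
d13C = (0.942542 − 1) × 1000 = -57.458 per mil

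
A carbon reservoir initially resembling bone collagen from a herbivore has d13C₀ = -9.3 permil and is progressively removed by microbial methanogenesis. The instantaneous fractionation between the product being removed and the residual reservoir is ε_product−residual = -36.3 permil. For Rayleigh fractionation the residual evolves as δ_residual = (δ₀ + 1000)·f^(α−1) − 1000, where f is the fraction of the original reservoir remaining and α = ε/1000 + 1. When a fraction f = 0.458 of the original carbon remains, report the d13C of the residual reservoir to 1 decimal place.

Rayleigh residual: δ_res = (δ₀ + 1000)·f^(α−1) − 1000
α = ε/1000 + 1 = 0.96370, so α − 1 = -0.03630
f^(α−1) = 0.458^(-0.03630) = 1.028752
δ_res = (-9.3 + 1000) × 1.028752 − 1000 = 1019.184 − 1000 = 19.18 permil

19.2 permil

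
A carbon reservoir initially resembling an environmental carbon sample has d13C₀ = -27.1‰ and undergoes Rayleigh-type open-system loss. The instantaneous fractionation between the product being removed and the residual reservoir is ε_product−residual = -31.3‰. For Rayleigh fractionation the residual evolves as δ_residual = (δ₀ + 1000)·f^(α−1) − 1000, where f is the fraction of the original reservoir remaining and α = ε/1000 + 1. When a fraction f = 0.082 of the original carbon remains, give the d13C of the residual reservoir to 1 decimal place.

Rayleigh residual: δ_res = (δ₀ + 1000)·f^(α−1) − 1000
α = ε/1000 + 1 = 0.96870, so α − 1 = -0.03130
f^(α−1) = 0.082^(-0.03130) = 1.081428
δ_res = (-27.1 + 1000) × 1.081428 − 1000 = 1052.121 − 1000 = 52.12‰

52.1‰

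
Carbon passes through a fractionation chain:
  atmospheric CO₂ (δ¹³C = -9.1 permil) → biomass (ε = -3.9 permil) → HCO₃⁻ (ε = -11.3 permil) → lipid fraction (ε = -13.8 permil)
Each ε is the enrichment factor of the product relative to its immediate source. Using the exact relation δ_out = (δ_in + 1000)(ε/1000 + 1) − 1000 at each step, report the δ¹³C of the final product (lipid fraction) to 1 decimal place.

step 1: δ = (-9.10 + 1000)·(-3.9/1000 + 1) − 1000 = -12.96 permil
step 2: δ = (-12.96 + 1000)·(-11.3/1000 + 1) − 1000 = -24.12 permil
step 3: δ = (-24.12 + 1000)·(-13.8/1000 + 1) − 1000 = -37.59 permil

-37.6 permil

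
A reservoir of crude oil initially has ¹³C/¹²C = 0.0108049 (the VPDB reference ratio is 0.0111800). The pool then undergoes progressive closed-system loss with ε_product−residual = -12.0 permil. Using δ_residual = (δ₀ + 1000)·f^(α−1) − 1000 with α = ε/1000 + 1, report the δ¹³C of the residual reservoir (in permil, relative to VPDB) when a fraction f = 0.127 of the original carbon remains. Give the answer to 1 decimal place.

δ₀ = (0.0108049/0.0111800 − 1)×1000 = (0.966449 − 1)×1000 = -33.551 permil
α − 1 = ε/1000 = -0.0120
f^(α−1) = 0.127^(-0.0120) = 1.025072
δ_res = (-33.551 + 1000) × 1.025072 − 1000 = 990.680 − 1000 = -9.32 permil

-9.3 permil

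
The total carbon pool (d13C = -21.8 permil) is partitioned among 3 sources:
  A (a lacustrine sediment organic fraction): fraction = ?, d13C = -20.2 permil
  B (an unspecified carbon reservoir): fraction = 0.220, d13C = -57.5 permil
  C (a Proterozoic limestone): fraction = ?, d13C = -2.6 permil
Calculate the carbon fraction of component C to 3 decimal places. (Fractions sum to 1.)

Let f_C and f_A be the unknown fractions; fractions sum to 1 so f_C + f_A = 0.780.
Mass balance: Σ fᵢ·δᵢ = δ_bulk ⇒ f_C·(-2.6) + f_A·(-20.2) = -21.8 − (-12.650) = -9.150
Substitute f_A = 0.780 − f_C:
f_C·(-2.6 − -20.2) = -9.150 − 0.780×(-20.2) = 6.606
f_C = 6.606 / 17.6 = 0.3753

0.375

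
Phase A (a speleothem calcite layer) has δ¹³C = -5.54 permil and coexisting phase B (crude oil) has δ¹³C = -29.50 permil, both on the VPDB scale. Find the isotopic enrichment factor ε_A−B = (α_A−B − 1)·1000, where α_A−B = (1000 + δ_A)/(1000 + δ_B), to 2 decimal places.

α_A−B = (1000 + -5.54) / (1000 + -29.50) = 994.46 / 970.50 = 1.024688
ε_A−B = (1.024688 − 1) × 1000 = 24.688 permil
(The approximation ε ≈ δ_A − δ_B would give 23.96 permil.)

24.69 permil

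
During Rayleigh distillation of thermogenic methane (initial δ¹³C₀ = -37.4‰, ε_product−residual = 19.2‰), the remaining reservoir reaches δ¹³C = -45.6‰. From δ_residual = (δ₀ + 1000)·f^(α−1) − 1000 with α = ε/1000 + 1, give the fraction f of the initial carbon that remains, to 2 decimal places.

0.64

α − 1 = ε/1000 = 0.0192
(δ_res + 1000)/(δ₀ + 1000) = (-45.6 + 1000)/(-37.4 + 1000) = 954.4/962.6 = 0.991481
f = 0.991481^(1/0.0192) = exp(ln(0.991481)/0.0192) = exp(-0.00856/0.0192)
f = exp(-0.4456) = 0.6405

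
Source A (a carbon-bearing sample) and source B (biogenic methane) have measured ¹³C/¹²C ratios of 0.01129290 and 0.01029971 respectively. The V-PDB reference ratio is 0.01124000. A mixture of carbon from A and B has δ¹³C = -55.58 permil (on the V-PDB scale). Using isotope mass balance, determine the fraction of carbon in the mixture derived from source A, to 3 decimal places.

0.318

δ_A = (0.01129290/0.01124000 − 1)×1000 = (1.004706 − 1)×1000 = 4.706 permil
δ_B = (0.01029971/0.01124000 − 1)×1000 = (0.916344 − 1)×1000 = -83.656 permil
f_A = (δ_mix − δ_B)/(δ_A − δ_B) = (-55.58 − (-83.656))/(4.706 − (-83.656))
f_A = 28.076 / 88.362 = 0.3177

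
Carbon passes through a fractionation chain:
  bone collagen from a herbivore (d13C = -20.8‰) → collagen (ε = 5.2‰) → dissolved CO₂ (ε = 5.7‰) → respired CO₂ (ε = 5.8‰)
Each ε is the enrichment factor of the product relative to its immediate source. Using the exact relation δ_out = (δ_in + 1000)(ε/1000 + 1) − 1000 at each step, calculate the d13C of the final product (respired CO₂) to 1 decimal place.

step 1: δ = (-20.80 + 1000)·(5.2/1000 + 1) − 1000 = -15.71‰
step 2: δ = (-15.71 + 1000)·(5.7/1000 + 1) − 1000 = -10.10‰
step 3: δ = (-10.10 + 1000)·(5.8/1000 + 1) − 1000 = -4.36‰

-4.4‰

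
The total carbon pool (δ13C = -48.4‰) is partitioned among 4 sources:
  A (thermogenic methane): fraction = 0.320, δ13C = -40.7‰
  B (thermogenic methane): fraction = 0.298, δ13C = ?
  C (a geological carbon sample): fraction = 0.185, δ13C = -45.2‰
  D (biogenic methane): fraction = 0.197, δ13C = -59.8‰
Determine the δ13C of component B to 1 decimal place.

Isotope mass balance: δ_bulk = Σ fᵢ·δᵢ.
-48.4 = 0.320×(-40.7) + 0.298×δ_B + 0.185×(-45.2) + 0.197×(-59.8)
0.298·δ_B = -48.4 − (-33.167) = -15.233
δ_B = -15.233 / 0.298 = -51.12‰

-51.1‰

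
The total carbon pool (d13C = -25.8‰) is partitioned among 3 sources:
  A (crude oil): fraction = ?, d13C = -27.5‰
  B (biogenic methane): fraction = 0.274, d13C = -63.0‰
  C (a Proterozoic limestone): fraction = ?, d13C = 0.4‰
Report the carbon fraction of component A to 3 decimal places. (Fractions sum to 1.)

0.316

Let f_A and f_C be the unknown fractions; fractions sum to 1 so f_A + f_C = 0.726.
Mass balance: Σ fᵢ·δᵢ = δ_bulk ⇒ f_A·(-27.5) + f_C·(0.4) = -25.8 − (-17.262) = -8.538
Substitute f_C = 0.726 − f_A:
f_A·(-27.5 − 0.4) = -8.538 − 0.726×(0.4) = -8.828
f_A = -8.828 / -27.9 = 0.3164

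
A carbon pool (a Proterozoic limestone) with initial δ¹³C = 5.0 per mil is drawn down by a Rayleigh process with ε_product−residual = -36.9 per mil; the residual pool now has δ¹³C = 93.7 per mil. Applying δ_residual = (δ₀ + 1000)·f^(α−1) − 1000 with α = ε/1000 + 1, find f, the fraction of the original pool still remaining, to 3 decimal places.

0.101

α − 1 = ε/1000 = -0.0369
(δ_res + 1000)/(δ₀ + 1000) = (93.7 + 1000)/(5.0 + 1000) = 1093.7/1005.0 = 1.088259
f = 1.088259^(1/-0.0369) = exp(ln(1.088259)/-0.0369) = exp(0.08458/-0.0369)
f = exp(-2.2921) = 0.1011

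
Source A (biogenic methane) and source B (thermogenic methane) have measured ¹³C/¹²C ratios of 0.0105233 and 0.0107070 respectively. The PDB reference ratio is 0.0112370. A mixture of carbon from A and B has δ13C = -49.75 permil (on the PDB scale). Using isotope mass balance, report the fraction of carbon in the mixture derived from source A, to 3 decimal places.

δ_A = (0.0105233/0.0112370 − 1)×1000 = (0.936487 − 1)×1000 = -63.513 permil
δ_B = (0.0107070/0.0112370 − 1)×1000 = (0.952834 − 1)×1000 = -47.166 permil
f_A = (δ_mix − δ_B)/(δ_A − δ_B) = (-49.75 − (-47.166))/(-63.513 − (-47.166))
f_A = -2.584 / -16.348 = 0.1581

0.158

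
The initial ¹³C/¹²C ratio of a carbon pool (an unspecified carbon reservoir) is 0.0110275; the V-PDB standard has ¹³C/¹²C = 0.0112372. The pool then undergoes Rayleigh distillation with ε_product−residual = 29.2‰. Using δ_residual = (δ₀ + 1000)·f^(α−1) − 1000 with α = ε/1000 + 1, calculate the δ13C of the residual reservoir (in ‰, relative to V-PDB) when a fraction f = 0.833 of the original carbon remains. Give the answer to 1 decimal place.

δ₀ = (0.0110275/0.0112372 − 1)×1000 = (0.981339 − 1)×1000 = -18.661‰
α − 1 = ε/1000 = 0.0292
f^(α−1) = 0.833^(0.0292) = 0.994679
δ_res = (-18.661 + 1000) × 0.994679 − 1000 = 976.117 − 1000 = -23.88‰

-23.9‰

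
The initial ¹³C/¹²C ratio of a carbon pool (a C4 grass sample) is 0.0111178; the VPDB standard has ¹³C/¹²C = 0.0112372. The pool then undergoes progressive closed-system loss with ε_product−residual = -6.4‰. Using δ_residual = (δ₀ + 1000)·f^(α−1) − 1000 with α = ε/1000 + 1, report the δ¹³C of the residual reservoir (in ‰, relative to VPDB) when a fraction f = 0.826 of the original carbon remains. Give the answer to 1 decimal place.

-9.4‰

δ₀ = (0.0111178/0.0112372 − 1)×1000 = (0.989375 − 1)×1000 = -10.625‰
α − 1 = ε/1000 = -0.0064
f^(α−1) = 0.826^(-0.0064) = 1.001224
δ_res = (-10.625 + 1000) × 1.001224 − 1000 = 990.586 − 1000 = -9.41‰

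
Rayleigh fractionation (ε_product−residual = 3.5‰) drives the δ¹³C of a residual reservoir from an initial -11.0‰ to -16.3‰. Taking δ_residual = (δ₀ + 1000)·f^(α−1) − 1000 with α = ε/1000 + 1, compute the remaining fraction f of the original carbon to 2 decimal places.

0.22

α − 1 = ε/1000 = 0.0035
(δ_res + 1000)/(δ₀ + 1000) = (-16.3 + 1000)/(-11.0 + 1000) = 983.7/989.0 = 0.994641
f = 0.994641^(1/0.0035) = exp(ln(0.994641)/0.0035) = exp(-0.00537/0.0035)
f = exp(-1.5352) = 0.2154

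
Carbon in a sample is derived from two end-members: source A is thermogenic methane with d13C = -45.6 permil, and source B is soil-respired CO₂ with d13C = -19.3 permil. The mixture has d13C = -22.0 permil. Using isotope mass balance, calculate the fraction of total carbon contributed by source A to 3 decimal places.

δ_mix = f_A·δ_A + (1 − f_A)·δ_B  ⇒  f_A = (δ_mix − δ_B)/(δ_A − δ_B)
f_A = (-22.0 − (-19.3)) / (-45.6 − (-19.3))
f_A = -2.7 / -26.3 = 0.1027

0.103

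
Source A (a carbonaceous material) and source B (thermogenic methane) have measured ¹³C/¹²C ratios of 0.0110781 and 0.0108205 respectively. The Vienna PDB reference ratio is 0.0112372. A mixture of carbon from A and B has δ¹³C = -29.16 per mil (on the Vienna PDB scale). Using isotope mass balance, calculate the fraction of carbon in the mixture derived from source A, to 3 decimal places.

0.346

δ_A = (0.0110781/0.0112372 − 1)×1000 = (0.985842 − 1)×1000 = -14.158 per mil
δ_B = (0.0108205/0.0112372 − 1)×1000 = (0.962918 − 1)×1000 = -37.082 per mil
f_A = (δ_mix − δ_B)/(δ_A − δ_B) = (-29.16 − (-37.082))/(-14.158 − (-37.082))
f_A = 7.922 / 22.924 = 0.3456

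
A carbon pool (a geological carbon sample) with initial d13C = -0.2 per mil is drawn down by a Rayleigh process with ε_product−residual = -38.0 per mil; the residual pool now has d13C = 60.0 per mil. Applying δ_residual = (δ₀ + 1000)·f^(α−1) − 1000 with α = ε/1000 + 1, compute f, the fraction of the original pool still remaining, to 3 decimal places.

0.215

α − 1 = ε/1000 = -0.0380
(δ_res + 1000)/(δ₀ + 1000) = (60.0 + 1000)/(-0.2 + 1000) = 1060.0/999.8 = 1.060212
f = 1.060212^(1/-0.0380) = exp(ln(1.060212)/-0.0380) = exp(0.05847/-0.0380)
f = exp(-1.5387) = 0.2147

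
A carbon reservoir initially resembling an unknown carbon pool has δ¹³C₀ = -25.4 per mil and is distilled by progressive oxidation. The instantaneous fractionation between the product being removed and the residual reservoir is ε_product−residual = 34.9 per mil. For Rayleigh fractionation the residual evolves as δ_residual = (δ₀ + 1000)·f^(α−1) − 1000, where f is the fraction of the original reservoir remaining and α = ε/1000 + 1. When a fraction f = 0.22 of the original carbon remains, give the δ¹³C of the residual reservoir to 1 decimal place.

-75.6 per mil

Rayleigh residual: δ_res = (δ₀ + 1000)·f^(α−1) − 1000
α = ε/1000 + 1 = 1.03490, so α − 1 = 0.03490
f^(α−1) = 0.22^(0.03490) = 0.948529
δ_res = (-25.4 + 1000) × 0.948529 − 1000 = 924.436 − 1000 = -75.56 per mil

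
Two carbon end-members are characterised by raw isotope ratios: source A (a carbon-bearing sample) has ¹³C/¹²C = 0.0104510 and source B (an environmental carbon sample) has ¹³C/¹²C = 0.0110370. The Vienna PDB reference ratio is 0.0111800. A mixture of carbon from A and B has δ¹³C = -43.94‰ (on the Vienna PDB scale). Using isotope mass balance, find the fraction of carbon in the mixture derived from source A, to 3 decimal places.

δ_A = (0.0104510/0.0111800 − 1)×1000 = (0.934794 − 1)×1000 = -65.206‰
δ_B = (0.0110370/0.0111800 − 1)×1000 = (0.987209 − 1)×1000 = -12.791‰
f_A = (δ_mix − δ_B)/(δ_A − δ_B) = (-43.94 − (-12.791))/(-65.206 − (-12.791))
f_A = -31.149 / -52.415 = 0.5943

0.594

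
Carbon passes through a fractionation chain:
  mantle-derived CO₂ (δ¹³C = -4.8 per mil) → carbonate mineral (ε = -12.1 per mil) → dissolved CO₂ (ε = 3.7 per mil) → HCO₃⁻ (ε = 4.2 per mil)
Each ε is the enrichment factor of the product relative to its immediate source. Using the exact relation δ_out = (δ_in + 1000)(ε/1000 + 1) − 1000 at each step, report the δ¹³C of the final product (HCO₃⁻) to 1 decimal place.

step 1: δ = (-4.80 + 1000)·(-12.1/1000 + 1) − 1000 = -16.84 per mil
step 2: δ = (-16.84 + 1000)·(3.7/1000 + 1) − 1000 = -13.20 per mil
step 3: δ = (-13.20 + 1000)·(4.2/1000 + 1) − 1000 = -9.06 per mil

-9.1 per mil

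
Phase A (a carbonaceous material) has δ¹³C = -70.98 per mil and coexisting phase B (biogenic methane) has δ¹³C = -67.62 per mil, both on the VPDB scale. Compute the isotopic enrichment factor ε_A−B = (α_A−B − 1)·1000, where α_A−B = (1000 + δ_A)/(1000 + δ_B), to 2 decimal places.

-3.60 per mil

α_A−B = (1000 + -70.98) / (1000 + -67.62) = 929.02 / 932.38 = 0.996396
ε_A−B = (0.996396 − 1) × 1000 = -3.604 per mil
(The approximation ε ≈ δ_A − δ_B would give -3.36 per mil.)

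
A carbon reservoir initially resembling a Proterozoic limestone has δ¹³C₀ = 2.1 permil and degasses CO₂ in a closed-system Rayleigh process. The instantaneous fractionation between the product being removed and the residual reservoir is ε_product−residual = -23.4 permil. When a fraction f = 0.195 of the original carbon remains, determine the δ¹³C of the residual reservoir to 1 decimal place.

41.2 permil

Rayleigh residual: δ_res = (δ₀ + 1000)·f^(α−1) − 1000
α = ε/1000 + 1 = 0.97660, so α − 1 = -0.02340
f^(α−1) = 0.195^(-0.02340) = 1.038994
δ_res = (2.1 + 1000) × 1.038994 − 1000 = 1041.176 − 1000 = 41.18 permil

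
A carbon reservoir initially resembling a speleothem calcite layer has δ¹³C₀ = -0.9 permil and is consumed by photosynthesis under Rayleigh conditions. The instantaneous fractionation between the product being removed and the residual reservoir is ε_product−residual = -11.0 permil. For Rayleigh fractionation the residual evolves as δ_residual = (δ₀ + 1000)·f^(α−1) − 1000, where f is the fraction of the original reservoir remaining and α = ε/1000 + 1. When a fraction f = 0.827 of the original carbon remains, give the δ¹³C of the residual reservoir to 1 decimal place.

1.2 permil

Rayleigh residual: δ_res = (δ₀ + 1000)·f^(α−1) − 1000
α = ε/1000 + 1 = 0.98900, so α − 1 = -0.01100
f^(α−1) = 0.827^(-0.01100) = 1.002092
δ_res = (-0.9 + 1000) × 1.002092 − 1000 = 1001.190 − 1000 = 1.19 permil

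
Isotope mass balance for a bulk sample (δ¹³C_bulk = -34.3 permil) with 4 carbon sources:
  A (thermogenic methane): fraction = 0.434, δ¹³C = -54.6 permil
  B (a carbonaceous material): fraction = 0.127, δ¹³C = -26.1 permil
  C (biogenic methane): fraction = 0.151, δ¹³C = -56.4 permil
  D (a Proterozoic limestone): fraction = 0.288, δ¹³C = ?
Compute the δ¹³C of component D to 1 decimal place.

4.3 permil

Isotope mass balance: δ_bulk = Σ fᵢ·δᵢ.
-34.3 = 0.434×(-54.6) + 0.127×(-26.1) + 0.151×(-56.4) + 0.288×δ_D
0.288·δ_D = -34.3 − (-35.528) = 1.228
δ_D = 1.228 / 0.288 = 4.26 permil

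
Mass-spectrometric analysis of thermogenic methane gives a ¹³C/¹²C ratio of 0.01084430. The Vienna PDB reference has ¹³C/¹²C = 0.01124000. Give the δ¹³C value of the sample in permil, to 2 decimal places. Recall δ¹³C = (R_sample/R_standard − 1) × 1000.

δ¹³C = (R_sample / R_standard − 1) × 1000
R_sample / R_standard = 0.01084430 / 0.01124000 = 0.964795
δ¹³C = (0.964795 − 1) × 1000 = -35.205 permil

-35.20 permil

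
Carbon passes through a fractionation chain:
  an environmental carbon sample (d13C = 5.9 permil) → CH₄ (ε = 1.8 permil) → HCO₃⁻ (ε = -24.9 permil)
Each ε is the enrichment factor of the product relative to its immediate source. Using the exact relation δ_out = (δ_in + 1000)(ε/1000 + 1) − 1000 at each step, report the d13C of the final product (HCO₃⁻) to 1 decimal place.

step 1: δ = (5.90 + 1000)·(1.8/1000 + 1) − 1000 = 7.71 permil
step 2: δ = (7.71 + 1000)·(-24.9/1000 + 1) − 1000 = -17.38 permil

-17.4 permil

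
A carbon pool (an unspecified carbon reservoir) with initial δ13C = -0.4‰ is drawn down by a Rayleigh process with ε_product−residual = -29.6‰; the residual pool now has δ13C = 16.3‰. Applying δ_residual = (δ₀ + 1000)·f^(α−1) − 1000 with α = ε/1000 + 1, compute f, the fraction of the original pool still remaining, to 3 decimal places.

0.571

α − 1 = ε/1000 = -0.0296
(δ_res + 1000)/(δ₀ + 1000) = (16.3 + 1000)/(-0.4 + 1000) = 1016.3/999.6 = 1.016707
f = 1.016707^(1/-0.0296) = exp(ln(1.016707)/-0.0296) = exp(0.01657/-0.0296)
f = exp(-0.5598) = 0.5714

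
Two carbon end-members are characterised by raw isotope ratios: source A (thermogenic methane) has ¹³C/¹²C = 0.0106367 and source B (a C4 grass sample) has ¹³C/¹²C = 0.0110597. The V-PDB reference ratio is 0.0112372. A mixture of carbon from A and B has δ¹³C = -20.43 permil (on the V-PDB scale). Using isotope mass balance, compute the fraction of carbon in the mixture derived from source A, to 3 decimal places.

0.123

δ_A = (0.0106367/0.0112372 − 1)×1000 = (0.946561 − 1)×1000 = -53.439 permil
δ_B = (0.0110597/0.0112372 − 1)×1000 = (0.984204 − 1)×1000 = -15.796 permil
f_A = (δ_mix − δ_B)/(δ_A − δ_B) = (-20.43 − (-15.796))/(-53.439 − (-15.796))
f_A = -4.634 / -37.643 = 0.1231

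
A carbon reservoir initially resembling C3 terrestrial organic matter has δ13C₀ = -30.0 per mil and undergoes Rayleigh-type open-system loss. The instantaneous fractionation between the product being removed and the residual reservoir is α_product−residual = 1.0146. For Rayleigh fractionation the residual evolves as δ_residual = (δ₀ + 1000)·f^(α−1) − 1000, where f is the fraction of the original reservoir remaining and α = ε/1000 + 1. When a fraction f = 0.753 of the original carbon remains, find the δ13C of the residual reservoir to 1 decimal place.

Rayleigh residual: δ_res = (δ₀ + 1000)·f^(α−1) − 1000
α − 1 = 0.01460
f^(α−1) = 0.753^(0.01460) = 0.995867
δ_res = (-30.0 + 1000) × 0.995867 − 1000 = 965.991 − 1000 = -34.01 per mil

-34.0 per mil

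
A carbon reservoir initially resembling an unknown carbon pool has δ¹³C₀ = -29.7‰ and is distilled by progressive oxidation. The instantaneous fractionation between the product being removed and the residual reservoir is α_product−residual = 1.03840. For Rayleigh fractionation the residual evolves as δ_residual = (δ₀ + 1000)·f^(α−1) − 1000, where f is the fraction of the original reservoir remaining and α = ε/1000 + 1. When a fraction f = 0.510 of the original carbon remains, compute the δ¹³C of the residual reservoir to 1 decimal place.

Rayleigh residual: δ_res = (δ₀ + 1000)·f^(α−1) − 1000
α − 1 = 0.03840
f^(α−1) = 0.510^(0.03840) = 0.974475
δ_res = (-29.7 + 1000) × 0.974475 − 1000 = 945.533 − 1000 = -54.47‰

-54.5‰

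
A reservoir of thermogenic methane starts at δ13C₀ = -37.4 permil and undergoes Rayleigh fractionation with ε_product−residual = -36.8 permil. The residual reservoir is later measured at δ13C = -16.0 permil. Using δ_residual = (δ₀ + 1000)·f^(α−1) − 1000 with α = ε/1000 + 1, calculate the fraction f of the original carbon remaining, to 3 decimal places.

0.550

α − 1 = ε/1000 = -0.0368
(δ_res + 1000)/(δ₀ + 1000) = (-16.0 + 1000)/(-37.4 + 1000) = 984.0/962.6 = 1.022231
f = 1.022231^(1/-0.0368) = exp(ln(1.022231)/-0.0368) = exp(0.02199/-0.0368)
f = exp(-0.5975) = 0.5502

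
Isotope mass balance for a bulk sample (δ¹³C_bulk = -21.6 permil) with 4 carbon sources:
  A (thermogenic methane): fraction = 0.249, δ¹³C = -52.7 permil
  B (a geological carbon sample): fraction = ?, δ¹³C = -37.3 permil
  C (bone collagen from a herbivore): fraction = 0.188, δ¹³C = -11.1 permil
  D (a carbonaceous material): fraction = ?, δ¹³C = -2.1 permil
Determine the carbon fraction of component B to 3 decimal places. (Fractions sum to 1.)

0.148

Let f_B and f_D be the unknown fractions; fractions sum to 1 so f_B + f_D = 0.563.
Mass balance: Σ fᵢ·δᵢ = δ_bulk ⇒ f_B·(-37.3) + f_D·(-2.1) = -21.6 − (-15.209) = -6.391
Substitute f_D = 0.563 − f_B:
f_B·(-37.3 − -2.1) = -6.391 − 0.563×(-2.1) = -5.209
f_B = -5.209 / -35.2 = 0.1480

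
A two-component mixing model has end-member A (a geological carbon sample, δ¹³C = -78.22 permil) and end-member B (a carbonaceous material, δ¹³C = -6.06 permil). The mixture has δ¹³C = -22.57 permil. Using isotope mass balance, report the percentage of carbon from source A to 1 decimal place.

δ_mix = f_A·δ_A + (1 − f_A)·δ_B  ⇒  f_A = (δ_mix − δ_B)/(δ_A − δ_B)
f_A = (-22.57 − (-6.06)) / (-78.22 − (-6.06))
f_A = -16.51 / -72.16 = 0.2288

22.9%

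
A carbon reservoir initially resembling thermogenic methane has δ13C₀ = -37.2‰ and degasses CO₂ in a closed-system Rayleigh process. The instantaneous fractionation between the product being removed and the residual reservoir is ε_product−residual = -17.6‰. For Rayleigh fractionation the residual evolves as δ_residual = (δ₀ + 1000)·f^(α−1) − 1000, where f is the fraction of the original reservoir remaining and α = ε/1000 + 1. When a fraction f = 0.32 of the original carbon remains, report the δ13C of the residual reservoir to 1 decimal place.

-17.7‰

Rayleigh residual: δ_res = (δ₀ + 1000)·f^(α−1) − 1000
α = ε/1000 + 1 = 0.98240, so α − 1 = -0.01760
f^(α−1) = 0.32^(-0.01760) = 1.020256
δ_res = (-37.2 + 1000) × 1.020256 − 1000 = 982.303 − 1000 = -17.70‰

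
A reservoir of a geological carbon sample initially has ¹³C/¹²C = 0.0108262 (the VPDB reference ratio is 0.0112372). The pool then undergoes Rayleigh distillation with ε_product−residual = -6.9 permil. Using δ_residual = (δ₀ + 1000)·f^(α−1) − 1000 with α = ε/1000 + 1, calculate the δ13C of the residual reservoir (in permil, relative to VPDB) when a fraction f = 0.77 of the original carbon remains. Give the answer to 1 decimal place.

-34.8 permil

δ₀ = (0.0108262/0.0112372 − 1)×1000 = (0.963425 − 1)×1000 = -36.575 permil
α − 1 = ε/1000 = -0.0069
f^(α−1) = 0.77^(-0.0069) = 1.001805
δ_res = (-36.575 + 1000) × 1.001805 − 1000 = 965.164 − 1000 = -34.84 permil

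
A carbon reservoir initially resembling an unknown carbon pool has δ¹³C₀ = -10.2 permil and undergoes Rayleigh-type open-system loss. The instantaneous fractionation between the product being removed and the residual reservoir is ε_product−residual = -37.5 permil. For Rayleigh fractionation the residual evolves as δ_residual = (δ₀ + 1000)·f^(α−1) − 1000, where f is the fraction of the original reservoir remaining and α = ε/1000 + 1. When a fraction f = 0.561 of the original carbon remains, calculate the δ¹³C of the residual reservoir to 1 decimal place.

11.5 permil

Rayleigh residual: δ_res = (δ₀ + 1000)·f^(α−1) − 1000
α = ε/1000 + 1 = 0.96250, so α − 1 = -0.03750
f^(α−1) = 0.561^(-0.03750) = 1.021913
δ_res = (-10.2 + 1000) × 1.021913 − 1000 = 1011.489 − 1000 = 11.49 permil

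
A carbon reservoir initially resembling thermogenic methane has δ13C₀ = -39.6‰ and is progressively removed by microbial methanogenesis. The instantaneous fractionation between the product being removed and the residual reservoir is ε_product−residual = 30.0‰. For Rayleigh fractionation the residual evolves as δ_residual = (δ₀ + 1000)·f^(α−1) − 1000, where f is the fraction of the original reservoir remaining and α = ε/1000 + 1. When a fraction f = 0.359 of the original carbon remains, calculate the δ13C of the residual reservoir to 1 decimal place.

-68.7‰

Rayleigh residual: δ_res = (δ₀ + 1000)·f^(α−1) − 1000
α = ε/1000 + 1 = 1.03000, so α − 1 = 0.03000
f^(α−1) = 0.359^(0.03000) = 0.969734
δ_res = (-39.6 + 1000) × 0.969734 − 1000 = 931.333 − 1000 = -68.67‰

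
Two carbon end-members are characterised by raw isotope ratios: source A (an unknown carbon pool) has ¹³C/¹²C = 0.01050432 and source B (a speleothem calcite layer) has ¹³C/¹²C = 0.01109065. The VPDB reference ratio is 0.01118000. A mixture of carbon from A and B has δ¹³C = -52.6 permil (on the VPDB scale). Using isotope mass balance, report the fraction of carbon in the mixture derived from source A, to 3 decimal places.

0.851

δ_A = (0.01050432/0.01118000 − 1)×1000 = (0.939564 − 1)×1000 = -60.436 permil
δ_B = (0.01109065/0.01118000 − 1)×1000 = (0.992008 − 1)×1000 = -7.992 permil
f_A = (δ_mix − δ_B)/(δ_A − δ_B) = (-52.6 − (-7.992))/(-60.436 − (-7.992))
f_A = -44.608 / -52.445 = 0.8506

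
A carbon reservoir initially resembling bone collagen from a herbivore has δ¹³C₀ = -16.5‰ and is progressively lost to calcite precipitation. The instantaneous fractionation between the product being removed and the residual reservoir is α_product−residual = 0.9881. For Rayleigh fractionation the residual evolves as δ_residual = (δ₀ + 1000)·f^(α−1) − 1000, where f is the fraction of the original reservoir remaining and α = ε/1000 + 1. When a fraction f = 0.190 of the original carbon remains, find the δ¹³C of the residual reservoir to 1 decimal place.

3.1‰

Rayleigh residual: δ_res = (δ₀ + 1000)·f^(α−1) − 1000
α − 1 = -0.01190
f^(α−1) = 0.190^(-0.01190) = 1.019959
δ_res = (-16.5 + 1000) × 1.019959 − 1000 = 1003.130 − 1000 = 3.13‰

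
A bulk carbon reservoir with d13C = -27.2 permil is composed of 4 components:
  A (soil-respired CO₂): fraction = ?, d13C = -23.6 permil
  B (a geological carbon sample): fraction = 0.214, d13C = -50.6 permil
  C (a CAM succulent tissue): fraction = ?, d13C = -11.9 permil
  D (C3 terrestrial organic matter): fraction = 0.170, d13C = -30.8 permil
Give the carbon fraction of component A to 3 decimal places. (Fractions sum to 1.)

0.325

Let f_A and f_C be the unknown fractions; fractions sum to 1 so f_A + f_C = 0.616.
Mass balance: Σ fᵢ·δᵢ = δ_bulk ⇒ f_A·(-23.6) + f_C·(-11.9) = -27.2 − (-16.064) = -11.136
Substitute f_C = 0.616 − f_A:
f_A·(-23.6 − -11.9) = -11.136 − 0.616×(-11.9) = -3.805
f_A = -3.805 / -11.7 = 0.3252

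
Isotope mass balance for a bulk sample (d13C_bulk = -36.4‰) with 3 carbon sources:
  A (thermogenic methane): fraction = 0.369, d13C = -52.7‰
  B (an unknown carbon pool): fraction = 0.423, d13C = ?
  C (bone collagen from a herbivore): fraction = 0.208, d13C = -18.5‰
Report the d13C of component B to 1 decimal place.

-31.0‰

Isotope mass balance: δ_bulk = Σ fᵢ·δᵢ.
-36.4 = 0.369×(-52.7) + 0.423×δ_B + 0.208×(-18.5)
0.423·δ_B = -36.4 − (-23.294) = -13.106
δ_B = -13.106 / 0.423 = -30.98‰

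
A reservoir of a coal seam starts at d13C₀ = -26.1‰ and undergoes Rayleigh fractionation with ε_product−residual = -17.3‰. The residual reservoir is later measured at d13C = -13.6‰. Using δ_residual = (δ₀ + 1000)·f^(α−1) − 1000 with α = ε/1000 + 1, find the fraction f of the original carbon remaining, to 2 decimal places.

0.48

α − 1 = ε/1000 = -0.0173
(δ_res + 1000)/(δ₀ + 1000) = (-13.6 + 1000)/(-26.1 + 1000) = 986.4/973.9 = 1.012835
f = 1.012835^(1/-0.0173) = exp(ln(1.012835)/-0.0173) = exp(0.01275/-0.0173)
f = exp(-0.7372) = 0.4785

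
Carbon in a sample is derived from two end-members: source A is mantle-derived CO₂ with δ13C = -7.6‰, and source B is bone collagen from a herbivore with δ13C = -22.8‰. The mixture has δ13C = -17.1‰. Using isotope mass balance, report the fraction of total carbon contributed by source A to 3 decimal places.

δ_mix = f_A·δ_A + (1 − f_A)·δ_B  ⇒  f_A = (δ_mix − δ_B)/(δ_A − δ_B)
f_A = (-17.1 − (-22.8)) / (-7.6 − (-22.8))
f_A = 5.7 / 15.2 = 0.3750

0.375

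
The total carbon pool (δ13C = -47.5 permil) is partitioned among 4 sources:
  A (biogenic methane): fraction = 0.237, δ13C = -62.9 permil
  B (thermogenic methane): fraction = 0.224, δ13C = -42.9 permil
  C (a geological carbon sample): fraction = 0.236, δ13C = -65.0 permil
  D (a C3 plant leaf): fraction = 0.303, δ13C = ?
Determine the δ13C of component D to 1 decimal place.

-25.2 permil

Isotope mass balance: δ_bulk = Σ fᵢ·δᵢ.
-47.5 = 0.237×(-62.9) + 0.224×(-42.9) + 0.236×(-65.0) + 0.303×δ_D
0.303·δ_D = -47.5 − (-39.857) = -7.643
δ_D = -7.643 / 0.303 = -25.22 permil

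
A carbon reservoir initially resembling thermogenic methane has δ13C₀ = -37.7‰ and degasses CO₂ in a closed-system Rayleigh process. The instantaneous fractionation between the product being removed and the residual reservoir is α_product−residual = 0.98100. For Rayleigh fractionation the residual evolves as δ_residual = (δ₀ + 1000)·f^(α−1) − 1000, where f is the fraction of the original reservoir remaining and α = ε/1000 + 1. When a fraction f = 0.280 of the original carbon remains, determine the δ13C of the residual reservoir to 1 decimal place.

-14.1‰

Rayleigh residual: δ_res = (δ₀ + 1000)·f^(α−1) − 1000
α − 1 = -0.01900
f^(α−1) = 0.280^(-0.01900) = 1.024481
δ_res = (-37.7 + 1000) × 1.024481 − 1000 = 985.858 − 1000 = -14.14‰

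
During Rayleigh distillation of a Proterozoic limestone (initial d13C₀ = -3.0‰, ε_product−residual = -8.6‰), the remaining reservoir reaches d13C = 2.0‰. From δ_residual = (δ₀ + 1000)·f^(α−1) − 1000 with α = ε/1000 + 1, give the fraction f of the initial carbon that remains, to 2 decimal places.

α − 1 = ε/1000 = -0.0086
(δ_res + 1000)/(δ₀ + 1000) = (2.0 + 1000)/(-3.0 + 1000) = 1002.0/997.0 = 1.005015
f = 1.005015^(1/-0.0086) = exp(ln(1.005015)/-0.0086) = exp(0.00500/-0.0086)
f = exp(-0.5817) = 0.5590

0.56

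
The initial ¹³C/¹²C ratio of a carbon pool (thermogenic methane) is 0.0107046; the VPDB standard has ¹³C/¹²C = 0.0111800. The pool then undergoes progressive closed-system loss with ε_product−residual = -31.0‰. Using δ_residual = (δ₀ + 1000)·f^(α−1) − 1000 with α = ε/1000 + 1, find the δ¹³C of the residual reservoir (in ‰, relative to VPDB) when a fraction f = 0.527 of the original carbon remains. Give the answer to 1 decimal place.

δ₀ = (0.0107046/0.0111800 − 1)×1000 = (0.957478 − 1)×1000 = -42.522‰
α − 1 = ε/1000 = -0.0310
f^(α−1) = 0.527^(-0.0310) = 1.020056
δ_res = (-42.522 + 1000) × 1.020056 − 1000 = 976.680 − 1000 = -23.32‰

-23.3‰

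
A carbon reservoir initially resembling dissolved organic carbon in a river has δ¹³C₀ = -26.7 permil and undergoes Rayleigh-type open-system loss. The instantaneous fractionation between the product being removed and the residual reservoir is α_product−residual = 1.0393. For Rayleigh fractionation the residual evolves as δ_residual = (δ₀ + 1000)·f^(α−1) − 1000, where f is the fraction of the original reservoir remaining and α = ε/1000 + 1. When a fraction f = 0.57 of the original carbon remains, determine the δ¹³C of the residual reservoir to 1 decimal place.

-48.0 permil

Rayleigh residual: δ_res = (δ₀ + 1000)·f^(α−1) − 1000
α − 1 = 0.03930
f^(α−1) = 0.57^(0.03930) = 0.978151
δ_res = (-26.7 + 1000) × 0.978151 − 1000 = 952.034 − 1000 = -47.97 permil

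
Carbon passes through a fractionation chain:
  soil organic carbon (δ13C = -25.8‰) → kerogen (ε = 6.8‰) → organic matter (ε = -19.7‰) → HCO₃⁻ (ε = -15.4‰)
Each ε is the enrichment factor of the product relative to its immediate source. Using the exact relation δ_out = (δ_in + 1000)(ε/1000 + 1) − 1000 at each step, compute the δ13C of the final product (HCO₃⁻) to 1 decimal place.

-53.3‰

step 1: δ = (-25.80 + 1000)·(6.8/1000 + 1) − 1000 = -19.18‰
step 2: δ = (-19.18 + 1000)·(-19.7/1000 + 1) − 1000 = -38.50‰
step 3: δ = (-38.50 + 1000)·(-15.4/1000 + 1) − 1000 = -53.30‰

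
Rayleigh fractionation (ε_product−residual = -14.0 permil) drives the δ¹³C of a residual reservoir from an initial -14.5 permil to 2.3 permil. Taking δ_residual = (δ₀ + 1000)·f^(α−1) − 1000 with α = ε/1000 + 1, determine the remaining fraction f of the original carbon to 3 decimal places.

0.299

α − 1 = ε/1000 = -0.0140
(δ_res + 1000)/(δ₀ + 1000) = (2.3 + 1000)/(-14.5 + 1000) = 1002.3/985.5 = 1.017047
f = 1.017047^(1/-0.0140) = exp(ln(1.017047)/-0.0140) = exp(0.01690/-0.0140)
f = exp(-1.2074) = 0.2990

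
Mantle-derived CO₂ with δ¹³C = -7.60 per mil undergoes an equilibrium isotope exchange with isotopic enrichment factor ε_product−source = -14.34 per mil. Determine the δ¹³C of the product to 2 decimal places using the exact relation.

Exactly, δ_product = (δ_source + 1000)·(ε/1000 + 1) − 1000.
δ_product = (-7.60 + 1000) × (-14.34/1000 + 1) − 1000
δ_product = -21.831 per mil

-21.83 per mil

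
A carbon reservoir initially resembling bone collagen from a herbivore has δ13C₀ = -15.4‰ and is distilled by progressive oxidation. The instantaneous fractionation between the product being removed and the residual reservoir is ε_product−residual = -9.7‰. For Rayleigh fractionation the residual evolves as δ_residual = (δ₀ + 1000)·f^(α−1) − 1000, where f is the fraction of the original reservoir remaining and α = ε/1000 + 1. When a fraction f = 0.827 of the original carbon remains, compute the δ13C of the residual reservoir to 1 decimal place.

Rayleigh residual: δ_res = (δ₀ + 1000)·f^(α−1) − 1000
α = ε/1000 + 1 = 0.99030, so α − 1 = -0.00970
f^(α−1) = 0.827^(-0.00970) = 1.001844
δ_res = (-15.4 + 1000) × 1.001844 − 1000 = 986.416 − 1000 = -13.58‰

-13.6‰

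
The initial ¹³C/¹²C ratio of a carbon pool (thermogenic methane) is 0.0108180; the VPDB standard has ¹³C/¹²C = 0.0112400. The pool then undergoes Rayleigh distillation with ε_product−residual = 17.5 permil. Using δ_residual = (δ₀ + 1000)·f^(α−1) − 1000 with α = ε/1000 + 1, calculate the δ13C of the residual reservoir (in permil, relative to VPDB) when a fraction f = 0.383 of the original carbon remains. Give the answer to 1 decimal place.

δ₀ = (0.0108180/0.0112400 − 1)×1000 = (0.962456 − 1)×1000 = -37.544 permil
α − 1 = ε/1000 = 0.0175
f^(α−1) = 0.383^(0.0175) = 0.983345
δ_res = (-37.544 + 1000) × 0.983345 − 1000 = 946.426 − 1000 = -53.57 permil

-53.6 permil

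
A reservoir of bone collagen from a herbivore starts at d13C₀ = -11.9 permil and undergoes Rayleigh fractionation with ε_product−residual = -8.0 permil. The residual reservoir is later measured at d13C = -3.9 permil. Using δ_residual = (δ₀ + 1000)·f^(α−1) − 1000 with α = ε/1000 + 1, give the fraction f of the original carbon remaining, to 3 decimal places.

α − 1 = ε/1000 = -0.0080
(δ_res + 1000)/(δ₀ + 1000) = (-3.9 + 1000)/(-11.9 + 1000) = 996.1/988.1 = 1.008096
f = 1.008096^(1/-0.0080) = exp(ln(1.008096)/-0.0080) = exp(0.00806/-0.0080)
f = exp(-1.0080) = 0.3650

0.365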